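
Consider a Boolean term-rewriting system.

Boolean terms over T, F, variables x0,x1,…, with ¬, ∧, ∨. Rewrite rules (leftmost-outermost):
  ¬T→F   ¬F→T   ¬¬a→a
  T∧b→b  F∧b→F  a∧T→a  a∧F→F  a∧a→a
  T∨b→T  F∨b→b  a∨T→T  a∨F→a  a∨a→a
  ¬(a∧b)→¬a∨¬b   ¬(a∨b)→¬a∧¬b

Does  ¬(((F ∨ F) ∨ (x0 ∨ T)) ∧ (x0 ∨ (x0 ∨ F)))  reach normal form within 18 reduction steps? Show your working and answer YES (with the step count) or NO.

  start: ¬(((F ∨ F) ∨ (x0 ∨ T)) ∧ (x0 ∨ (x0 ∨ F)))
  step 1: ¬((F ∨ F) ∨ (x0 ∨ T)) ∨ ¬(x0 ∨ (x0 ∨ F))
  step 2: (¬(F ∨ F) ∧ ¬(x0 ∨ T)) ∨ ¬(x0 ∨ (x0 ∨ F))
  step 3: ((¬F ∧ ¬F) ∧ ¬(x0 ∨ T)) ∨ ¬(x0 ∨ (x0 ∨ F))
  step 4: (¬F ∧ ¬(x0 ∨ T)) ∨ ¬(x0 ∨ (x0 ∨ F))
  step 5: (T ∧ ¬(x0 ∨ T)) ∨ ¬(x0 ∨ (x0 ∨ F))
  step 6: ¬(x0 ∨ T) ∨ ¬(x0 ∨ (x0 ∨ F))
  step 7: (¬x0 ∧ ¬T) ∨ ¬(x0 ∨ (x0 ∨ F))
  step 8: (¬x0 ∧ F) ∨ ¬(x0 ∨ (x0 ∨ F))
  step 9: F ∨ ¬(x0 ∨ (x0 ∨ F))
  step 10: ¬(x0 ∨ (x0 ∨ F))
  step 11: ¬x0 ∧ ¬(x0 ∨ F)
  step 12: ¬x0 ∧ (¬x0 ∧ ¬F)
  step 13: ¬x0 ∧ (¬x0 ∧ T)
  step 14: ¬x0 ∧ ¬x0
  step 15: ¬x0

Answer: YES — reaches normal form ¬x0 in 15 ≤ 18 steps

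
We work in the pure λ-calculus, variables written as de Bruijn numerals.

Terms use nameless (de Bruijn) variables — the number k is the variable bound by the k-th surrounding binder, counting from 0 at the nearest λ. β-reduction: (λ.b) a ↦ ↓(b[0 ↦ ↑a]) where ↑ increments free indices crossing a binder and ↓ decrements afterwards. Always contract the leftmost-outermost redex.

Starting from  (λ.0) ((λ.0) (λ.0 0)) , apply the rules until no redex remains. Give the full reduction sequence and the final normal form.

Answer: normal form = λ.0 0  (in 2 steps)

Reduction:
  start: (λ.0) ((λ.0) (λ.0 0))
  [1] (λ.0) (λ.0 0)
  [2] λ.0 0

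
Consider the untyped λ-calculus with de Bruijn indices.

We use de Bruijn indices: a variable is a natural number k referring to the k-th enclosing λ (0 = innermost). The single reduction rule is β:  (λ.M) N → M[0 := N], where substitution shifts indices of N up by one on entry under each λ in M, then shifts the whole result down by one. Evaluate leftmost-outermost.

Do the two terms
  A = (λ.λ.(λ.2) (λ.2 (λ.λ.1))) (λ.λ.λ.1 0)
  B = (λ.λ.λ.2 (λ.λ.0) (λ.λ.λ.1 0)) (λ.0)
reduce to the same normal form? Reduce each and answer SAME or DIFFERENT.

Term A:
  start: (λ.λ.(λ.2) (λ.2 (λ.λ.1))) (λ.λ.λ.1 0)
  step 1: λ.(λ.λ.λ.λ.1 0) (λ.(λ.λ.λ.1 0) (λ.λ.1))
  step 2: λ.λ.λ.λ.1 0

Term B:
  start: (λ.λ.λ.2 (λ.λ.0) (λ.λ.λ.1 0)) (λ.0)
  step 1: λ.λ.(λ.0) (λ.λ.0) (λ.λ.λ.1 0)
  step 2: λ.λ.(λ.λ.0) (λ.λ.λ.1 0)
  step 3: λ.λ.λ.0

Answer: DIFFERENT — A ⇓ λ.λ.λ.λ.1 0, B ⇓ λ.λ.λ.0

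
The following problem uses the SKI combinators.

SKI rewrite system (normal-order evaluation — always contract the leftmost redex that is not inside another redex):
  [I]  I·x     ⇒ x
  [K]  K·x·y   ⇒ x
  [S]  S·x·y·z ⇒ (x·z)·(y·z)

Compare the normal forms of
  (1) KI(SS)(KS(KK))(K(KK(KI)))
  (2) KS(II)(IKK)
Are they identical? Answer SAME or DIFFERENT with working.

Term A:
  start: KI(SS)(KS(KK))(K(KK(KI)))
  [1] I(KS(KK))(K(KK(KI)))
  [2] KS(KK)(K(KK(KI)))
  [3] S(K(KK(KI)))
  [4] S(KK)

Term B:
  start: KS(II)(IKK)
  [1] S(IKK)
  [2] S(KK)

Answer: SAME — A ⇓ S(KK), B ⇓ S(KK)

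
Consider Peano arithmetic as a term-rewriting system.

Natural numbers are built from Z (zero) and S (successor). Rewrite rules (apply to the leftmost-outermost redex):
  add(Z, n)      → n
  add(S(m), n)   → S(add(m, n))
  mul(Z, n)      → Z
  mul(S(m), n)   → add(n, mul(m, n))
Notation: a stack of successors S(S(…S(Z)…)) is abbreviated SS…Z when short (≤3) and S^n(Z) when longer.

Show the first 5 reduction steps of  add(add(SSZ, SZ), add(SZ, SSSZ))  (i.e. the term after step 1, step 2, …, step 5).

Answer: after 5 steps: S(S(add(SZ, add(SZ, SSSZ))))

Derivation:
  start: add(add(SSZ, SZ), add(SZ, SSSZ))
  [1] add(S(add(SZ, SZ)), add(SZ, SSSZ))
  [2] S(add(add(SZ, SZ), add(SZ, SSSZ)))
  [3] S(add(S(add(Z, SZ)), add(SZ, SSSZ)))
  [4] S(S(add(add(Z, SZ), add(SZ, SSSZ))))
  [5] S(S(add(SZ, add(SZ, SSSZ))))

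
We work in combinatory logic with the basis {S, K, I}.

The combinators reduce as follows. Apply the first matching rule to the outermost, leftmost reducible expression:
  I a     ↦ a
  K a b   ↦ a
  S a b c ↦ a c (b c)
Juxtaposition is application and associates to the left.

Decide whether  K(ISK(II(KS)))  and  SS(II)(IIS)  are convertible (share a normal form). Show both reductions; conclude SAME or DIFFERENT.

Term A:
  start: K(ISK(II(KS)))
  [1] K(SK(II(KS)))
  [2] K(SK(I(KS)))
  [3] K(SK(KS))

Term B:
  start: SS(II)(IIS)
  [1] S(IIS)(II(IIS))
  [2] S(IS)(II(IIS))
  [3] SS(II(IIS))
  [4] SS(I(IIS))
  [5] SS(IIS)
  [6] SS(IS)
  [7] SSS

Answer: DIFFERENT — A ⇓ K(SK(KS)), B ⇓ SSS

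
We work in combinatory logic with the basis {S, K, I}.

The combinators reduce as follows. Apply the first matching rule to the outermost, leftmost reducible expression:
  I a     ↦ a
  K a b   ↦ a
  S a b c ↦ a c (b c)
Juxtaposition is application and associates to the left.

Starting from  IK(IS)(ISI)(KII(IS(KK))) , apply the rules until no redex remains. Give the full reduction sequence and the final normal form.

  start: IK(IS)(ISI)(KII(IS(KK)))
  step 1: K(IS)(ISI)(KII(IS(KK)))
  step 2: IS(KII(IS(KK)))
  step 3: S(KII(IS(KK)))
  step 4: S(I(IS(KK)))
  step 5: S(IS(KK))
  step 6: S(S(KK))

Answer: normal form = S(S(KK))  (in 6 steps)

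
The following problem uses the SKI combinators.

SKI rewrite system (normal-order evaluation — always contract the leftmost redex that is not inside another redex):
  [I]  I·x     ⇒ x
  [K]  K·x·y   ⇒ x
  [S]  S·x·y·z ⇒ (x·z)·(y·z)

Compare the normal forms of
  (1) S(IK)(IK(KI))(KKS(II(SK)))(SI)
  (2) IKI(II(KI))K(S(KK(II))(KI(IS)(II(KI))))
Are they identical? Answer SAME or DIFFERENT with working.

Term A:
  start: S(IK)(IK(KI))(KKS(II(SK)))(SI)
  [1] IK(KKS(II(SK)))(IK(KI)(KKS(II(SK))))(SI)
  [2] K(KKS(II(SK)))(IK(KI)(KKS(II(SK))))(SI)
  [3] KKS(II(SK))(SI)
  [4] K(II(SK))(SI)
  [5] II(SK)
  [6] I(SK)
  [7] SK

Term B:
  start: IKI(II(KI))K(S(KK(II))(KI(IS)(II(KI))))
  [1] KI(II(KI))K(S(KK(II))(KI(IS)(II(KI))))
  [2] IK(S(KK(II))(KI(IS)(II(KI))))
  [3] K(S(KK(II))(KI(IS)(II(KI))))
  [4] K(SK(KI(IS)(II(KI))))
  [5] K(SK(I(II(KI))))
  [6] K(SK(II(KI)))
  [7] K(SK(I(KI)))
  [8] K(SK(KI))

Answer: DIFFERENT — A ⇓ SK, B ⇓ K(SK(KI))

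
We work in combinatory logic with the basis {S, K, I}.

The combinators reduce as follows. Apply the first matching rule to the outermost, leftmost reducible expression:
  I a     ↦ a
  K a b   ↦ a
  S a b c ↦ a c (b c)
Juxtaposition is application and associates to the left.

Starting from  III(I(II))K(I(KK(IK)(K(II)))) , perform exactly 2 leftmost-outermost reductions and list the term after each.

Answer: after 2 steps: I(I(II))K(I(KK(IK)(K(II))))

Reduction:
  start: III(I(II))K(I(KK(IK)(K(II))))
  →1  II(I(II))K(I(KK(IK)(K(II))))
  →2  I(I(II))K(I(KK(IK)(K(II))))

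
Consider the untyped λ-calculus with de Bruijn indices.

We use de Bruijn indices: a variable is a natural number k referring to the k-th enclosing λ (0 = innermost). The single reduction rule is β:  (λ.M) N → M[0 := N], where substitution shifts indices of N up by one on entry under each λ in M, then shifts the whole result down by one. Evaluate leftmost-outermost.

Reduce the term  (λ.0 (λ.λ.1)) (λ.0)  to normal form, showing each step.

Answer: normal form = λ.λ.1  (in 2 steps)

Working:
  start: (λ.0 (λ.λ.1)) (λ.0)
  step 1: (λ.0) (λ.λ.1)
  step 2: λ.λ.1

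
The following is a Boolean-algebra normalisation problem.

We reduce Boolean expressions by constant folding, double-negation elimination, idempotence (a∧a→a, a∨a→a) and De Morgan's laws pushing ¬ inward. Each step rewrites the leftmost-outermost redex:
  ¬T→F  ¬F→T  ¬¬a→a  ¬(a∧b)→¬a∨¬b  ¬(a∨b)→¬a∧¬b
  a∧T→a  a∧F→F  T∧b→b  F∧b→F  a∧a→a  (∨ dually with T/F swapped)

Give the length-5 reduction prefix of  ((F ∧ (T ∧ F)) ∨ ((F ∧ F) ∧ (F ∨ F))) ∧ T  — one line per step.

Answer: after 5 steps: F

Reduction:
  start: ((F ∧ (T ∧ F)) ∨ ((F ∧ F) ∧ (F ∨ F))) ∧ T
  step 1: (F ∧ (T ∧ F)) ∨ ((F ∧ F) ∧ (F ∨ F))
  step 2: F ∨ ((F ∧ F) ∧ (F ∨ F))
  step 3: (F ∧ F) ∧ (F ∨ F)
  step 4: F ∧ (F ∨ F)
  step 5: F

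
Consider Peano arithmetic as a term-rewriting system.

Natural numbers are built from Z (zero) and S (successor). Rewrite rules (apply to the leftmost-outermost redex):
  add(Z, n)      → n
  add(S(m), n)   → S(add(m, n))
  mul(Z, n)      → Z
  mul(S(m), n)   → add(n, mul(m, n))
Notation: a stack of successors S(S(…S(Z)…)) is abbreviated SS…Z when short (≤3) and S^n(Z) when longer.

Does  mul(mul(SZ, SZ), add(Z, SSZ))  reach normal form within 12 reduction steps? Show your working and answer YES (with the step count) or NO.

  start: mul(mul(SZ, SZ), add(Z, SSZ))
  →1  mul(add(SZ, mul(Z, SZ)), add(Z, SSZ))
  →2  mul(S(add(Z, mul(Z, SZ))), add(Z, SSZ))
  →3  add(add(Z, SSZ), mul(add(Z, mul(Z, SZ)), add(Z, SSZ)))
  →4  add(SSZ, mul(add(Z, mul(Z, SZ)), add(Z, SSZ)))
  →5  S(add(SZ, mul(add(Z, mul(Z, SZ)), add(Z, SSZ))))
  →6  S(S(add(Z, mul(add(Z, mul(Z, SZ)), add(Z, SSZ)))))
  →7  S(S(mul(add(Z, mul(Z, SZ)), add(Z, SSZ))))
  →8  S(S(mul(mul(Z, SZ), add(Z, SSZ))))
  →9  S(S(mul(Z, add(Z, SSZ))))
  →10  SSZ

Answer: YES — reaches normal form SSZ in 10 ≤ 12 steps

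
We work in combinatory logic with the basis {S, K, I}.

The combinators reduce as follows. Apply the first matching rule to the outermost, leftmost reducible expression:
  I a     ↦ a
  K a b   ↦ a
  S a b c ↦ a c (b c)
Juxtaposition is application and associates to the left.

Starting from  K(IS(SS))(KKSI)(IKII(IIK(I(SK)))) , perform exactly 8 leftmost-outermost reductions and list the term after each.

Answer: after 8 steps: S(SS)(K(SK))

Reduction:
  start: K(IS(SS))(KKSI)(IKII(IIK(I(SK))))
  →1  IS(SS)(IKII(IIK(I(SK))))
  →2  S(SS)(IKII(IIK(I(SK))))
  →3  S(SS)(KII(IIK(I(SK))))
  →4  S(SS)(I(IIK(I(SK))))
  →5  S(SS)(IIK(I(SK)))
  →6  S(SS)(IK(I(SK)))
  →7  S(SS)(K(I(SK)))
  →8  S(SS)(K(SK))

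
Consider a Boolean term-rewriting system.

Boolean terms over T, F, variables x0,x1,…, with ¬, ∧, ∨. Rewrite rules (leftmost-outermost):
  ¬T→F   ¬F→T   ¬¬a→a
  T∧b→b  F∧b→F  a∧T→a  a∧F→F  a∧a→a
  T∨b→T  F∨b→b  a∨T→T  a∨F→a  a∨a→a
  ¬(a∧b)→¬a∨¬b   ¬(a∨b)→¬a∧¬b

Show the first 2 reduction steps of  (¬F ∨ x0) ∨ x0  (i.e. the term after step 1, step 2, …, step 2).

Answer: after 2 steps: T ∨ x0

Working:
  start: (¬F ∨ x0) ∨ x0
  →1  (T ∨ x0) ∨ x0
  →2  T ∨ x0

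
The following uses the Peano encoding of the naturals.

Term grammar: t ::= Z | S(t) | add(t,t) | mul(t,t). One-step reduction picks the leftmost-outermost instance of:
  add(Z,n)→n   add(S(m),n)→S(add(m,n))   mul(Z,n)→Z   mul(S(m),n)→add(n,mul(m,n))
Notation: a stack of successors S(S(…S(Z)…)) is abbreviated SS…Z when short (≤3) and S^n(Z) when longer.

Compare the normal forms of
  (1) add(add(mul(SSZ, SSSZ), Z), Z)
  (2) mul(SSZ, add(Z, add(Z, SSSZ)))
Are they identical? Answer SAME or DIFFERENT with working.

Term A:
  start: add(add(mul(SSZ, SSSZ), Z), Z)
  step 1: add(add(add(SSSZ, mul(SZ, SSSZ)), Z), Z)
  step 2: add(add(S(add(SSZ, mul(SZ, SSSZ))), Z), Z)
  step 3: add(S(add(add(SSZ, mul(SZ, SSSZ)), Z)), Z)
  step 4: S(add(add(add(SSZ, mul(SZ, SSSZ)), Z), Z))
  step 5: S(add(add(S(add(SZ, mul(SZ, SSSZ))), Z), Z))
  step 6: S(add(S(add(add(SZ, mul(SZ, SSSZ)), Z)), Z))
  step 7: S(S(add(add(add(SZ, mul(SZ, SSSZ)), Z), Z)))
  step 8: S(S(add(add(S(add(Z, mul(SZ, SSSZ))), Z), Z)))
  step 9: S(S(add(S(add(add(Z, mul(SZ, SSSZ)), Z)), Z)))
  step 10: S(S(S(add(add(add(Z, mul(SZ, SSSZ)), Z), Z))))
  step 11: S(S(S(add(add(mul(SZ, SSSZ), Z), Z))))
  step 12: S(S(S(add(add(add(SSSZ, mul(Z, SSSZ)), Z), Z))))
  step 13: S(S(S(add(add(S(add(SSZ, mul(Z, SSSZ))), Z), Z))))
  step 14: S(S(S(add(S(add(add(SSZ, mul(Z, SSSZ)), Z)), Z))))
  step 15: S(S(S(S(add(add(add(SSZ, mul(Z, SSSZ)), Z), Z)))))
  step 16: S(S(S(S(add(add(S(add(SZ, mul(Z, SSSZ))), Z), Z)))))
  step 17: S(S(S(S(add(S(add(add(SZ, mul(Z, SSSZ)), Z)), Z)))))
  step 18: S(S(S(S(S(add(add(add(SZ, mul(Z, SSSZ)), Z), Z))))))
  step 19: S(S(S(S(S(add(add(S(add(Z, mul(Z, SSSZ))), Z), Z))))))
  step 20: S(S(S(S(S(add(S(add(add(Z, mul(Z, SSSZ)), Z)), Z))))))
  step 21: S(S(S(S(S(S(add(add(add(Z, mul(Z, SSSZ)), Z), Z)))))))
  step 22: S(S(S(S(S(S(add(add(mul(Z, SSSZ), Z), Z)))))))
  step 23: S(S(S(S(S(S(add(add(Z, Z), Z)))))))
  step 24: S(S(S(S(S(S(add(Z, Z)))))))
  step 25: S^6(Z)

Term B:
  start: mul(SSZ, add(Z, add(Z, SSSZ)))
  step 1: add(add(Z, add(Z, SSSZ)), mul(SZ, add(Z, add(Z, SSSZ))))
  step 2: add(add(Z, SSSZ), mul(SZ, add(Z, add(Z, SSSZ))))
  step 3: add(SSSZ, mul(SZ, add(Z, add(Z, SSSZ))))
  step 4: S(add(SSZ, mul(SZ, add(Z, add(Z, SSSZ)))))
  step 5: S(S(add(SZ, mul(SZ, add(Z, add(Z, SSSZ))))))
  step 6: S(S(S(add(Z, mul(SZ, add(Z, add(Z, SSSZ)))))))
  step 7: S(S(S(mul(SZ, add(Z, add(Z, SSSZ))))))
  step 8: S(S(S(add(add(Z, add(Z, SSSZ)), mul(Z, add(Z, add(Z, SSSZ)))))))
  step 9: S(S(S(add(add(Z, SSSZ), mul(Z, add(Z, add(Z, SSSZ)))))))
  step 10: S(S(S(add(SSSZ, mul(Z, add(Z, add(Z, SSSZ)))))))
  step 11: S(S(S(S(add(SSZ, mul(Z, add(Z, add(Z, SSSZ))))))))
  step 12: S(S(S(S(S(add(SZ, mul(Z, add(Z, add(Z, SSSZ)))))))))
  step 13: S(S(S(S(S(S(add(Z, mul(Z, add(Z, add(Z, SSSZ))))))))))
  step 14: S(S(S(S(S(S(mul(Z, add(Z, add(Z, SSSZ)))))))))
  step 15: S^6(Z)

Answer: SAME — A ⇓ S^6(Z), B ⇓ S^6(Z)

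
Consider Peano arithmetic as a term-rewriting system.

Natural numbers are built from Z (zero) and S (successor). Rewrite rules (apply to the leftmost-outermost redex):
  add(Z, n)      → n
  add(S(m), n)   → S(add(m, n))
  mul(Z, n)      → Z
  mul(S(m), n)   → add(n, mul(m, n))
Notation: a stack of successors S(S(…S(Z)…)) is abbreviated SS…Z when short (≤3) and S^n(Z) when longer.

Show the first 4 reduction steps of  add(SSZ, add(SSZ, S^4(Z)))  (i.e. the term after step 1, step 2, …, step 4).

  start: add(SSZ, add(SSZ, S^4(Z)))
  →1  S(add(SZ, add(SSZ, S^4(Z))))
  →2  S(S(add(Z, add(SSZ, S^4(Z)))))
  →3  S(S(add(SSZ, S^4(Z))))
  →4  S(S(S(add(SZ, S^4(Z)))))

Answer: after 4 steps: S(S(S(add(SZ, S^4(Z)))))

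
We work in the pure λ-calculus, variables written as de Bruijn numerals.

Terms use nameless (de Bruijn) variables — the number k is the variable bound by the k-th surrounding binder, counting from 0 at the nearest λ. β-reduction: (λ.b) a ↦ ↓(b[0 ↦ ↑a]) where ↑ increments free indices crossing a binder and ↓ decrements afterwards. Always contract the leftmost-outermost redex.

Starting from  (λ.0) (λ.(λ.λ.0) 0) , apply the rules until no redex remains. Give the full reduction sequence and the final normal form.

Answer: normal form = λ.λ.0  (in 2 steps)

Working:
  start: (λ.0) (λ.(λ.λ.0) 0)
  →1  λ.(λ.λ.0) 0
  →2  λ.λ.0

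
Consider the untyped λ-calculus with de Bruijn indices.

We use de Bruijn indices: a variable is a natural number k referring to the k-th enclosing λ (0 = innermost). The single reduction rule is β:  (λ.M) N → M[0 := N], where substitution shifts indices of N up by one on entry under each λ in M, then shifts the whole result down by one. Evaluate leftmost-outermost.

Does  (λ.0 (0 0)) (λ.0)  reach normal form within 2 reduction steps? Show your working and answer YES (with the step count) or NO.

Answer: NO — after 2 steps the term is (λ.0) (λ.0), not yet normal

Derivation:
  start: (λ.0 (0 0)) (λ.0)
  [1] (λ.0) ((λ.0) (λ.0))
  [2] (λ.0) (λ.0)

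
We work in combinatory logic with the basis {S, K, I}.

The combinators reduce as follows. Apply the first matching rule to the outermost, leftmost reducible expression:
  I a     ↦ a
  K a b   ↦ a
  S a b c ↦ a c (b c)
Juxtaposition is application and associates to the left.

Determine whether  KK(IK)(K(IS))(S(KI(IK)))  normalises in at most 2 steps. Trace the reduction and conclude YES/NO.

  start: KK(IK)(K(IS))(S(KI(IK)))
  [1] K(K(IS))(S(KI(IK)))
  [2] K(IS)

Answer: NO — after 2 steps the term is K(IS), not yet normal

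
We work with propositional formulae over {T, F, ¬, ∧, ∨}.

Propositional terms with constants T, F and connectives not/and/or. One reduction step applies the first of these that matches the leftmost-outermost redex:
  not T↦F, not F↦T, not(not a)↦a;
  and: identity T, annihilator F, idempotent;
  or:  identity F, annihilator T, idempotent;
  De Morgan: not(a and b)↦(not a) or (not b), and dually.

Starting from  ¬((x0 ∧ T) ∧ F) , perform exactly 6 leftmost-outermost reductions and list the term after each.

  start: ¬((x0 ∧ T) ∧ F)
  [1] ¬(x0 ∧ T) ∨ ¬F
  [2] (¬x0 ∨ ¬T) ∨ ¬F
  [3] (¬x0 ∨ F) ∨ ¬F
  [4] ¬x0 ∨ ¬F
  [5] ¬x0 ∨ T
  [6] T

Answer: after 6 steps: T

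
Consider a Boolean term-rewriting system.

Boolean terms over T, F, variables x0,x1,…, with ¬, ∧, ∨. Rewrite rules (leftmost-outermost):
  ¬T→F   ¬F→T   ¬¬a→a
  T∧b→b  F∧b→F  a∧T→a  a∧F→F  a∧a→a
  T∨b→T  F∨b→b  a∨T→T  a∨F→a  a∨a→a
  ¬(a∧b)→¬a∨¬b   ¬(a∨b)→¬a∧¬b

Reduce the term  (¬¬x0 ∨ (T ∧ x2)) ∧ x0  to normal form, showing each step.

Answer: normal form = (x0 ∨ x2) ∧ x0  (in 2 steps)

Working:
  start: (¬¬x0 ∨ (T ∧ x2)) ∧ x0
  →1  (x0 ∨ (T ∧ x2)) ∧ x0
  →2  (x0 ∨ x2) ∧ x0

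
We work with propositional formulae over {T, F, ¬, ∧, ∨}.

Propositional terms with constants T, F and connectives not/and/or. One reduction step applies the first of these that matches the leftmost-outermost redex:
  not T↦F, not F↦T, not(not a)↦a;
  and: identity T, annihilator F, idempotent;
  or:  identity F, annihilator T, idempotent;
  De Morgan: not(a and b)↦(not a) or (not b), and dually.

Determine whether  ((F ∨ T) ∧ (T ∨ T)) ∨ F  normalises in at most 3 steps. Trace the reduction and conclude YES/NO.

Answer: NO — after 3 steps the term is T ∨ T, not yet normal

Reduction:
  start: ((F ∨ T) ∧ (T ∨ T)) ∨ F
  step 1: (F ∨ T) ∧ (T ∨ T)
  step 2: T ∧ (T ∨ T)
  step 3: T ∨ T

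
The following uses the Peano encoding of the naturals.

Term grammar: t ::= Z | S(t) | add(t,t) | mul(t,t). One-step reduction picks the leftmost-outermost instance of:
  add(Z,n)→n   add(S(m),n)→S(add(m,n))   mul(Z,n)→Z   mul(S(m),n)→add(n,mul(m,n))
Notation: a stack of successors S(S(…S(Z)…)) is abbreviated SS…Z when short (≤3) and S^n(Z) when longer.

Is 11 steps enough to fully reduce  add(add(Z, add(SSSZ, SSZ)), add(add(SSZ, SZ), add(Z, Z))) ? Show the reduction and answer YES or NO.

Answer: NO — after 11 steps the term is S(S(S(S(S(add(add(SSZ, SZ), add(Z, Z))))))), not yet normal

Derivation:
  start: add(add(Z, add(SSSZ, SSZ)), add(add(SSZ, SZ), add(Z, Z)))
  →1  add(add(SSSZ, SSZ), add(add(SSZ, SZ), add(Z, Z)))
  →2  add(S(add(SSZ, SSZ)), add(add(SSZ, SZ), add(Z, Z)))
  →3  S(add(add(SSZ, SSZ), add(add(SSZ, SZ), add(Z, Z))))
  →4  S(add(S(add(SZ, SSZ)), add(add(SSZ, SZ), add(Z, Z))))
  →5  S(S(add(add(SZ, SSZ), add(add(SSZ, SZ), add(Z, Z)))))
  →6  S(S(add(S(add(Z, SSZ)), add(add(SSZ, SZ), add(Z, Z)))))
  →7  S(S(S(add(add(Z, SSZ), add(add(SSZ, SZ), add(Z, Z))))))
  →8  S(S(S(add(SSZ, add(add(SSZ, SZ), add(Z, Z))))))
  →9  S(S(S(S(add(SZ, add(add(SSZ, SZ), add(Z, Z)))))))
  →10  S(S(S(S(S(add(Z, add(add(SSZ, SZ), add(Z, Z))))))))
  →11  S(S(S(S(S(add(add(SSZ, SZ), add(Z, Z)))))))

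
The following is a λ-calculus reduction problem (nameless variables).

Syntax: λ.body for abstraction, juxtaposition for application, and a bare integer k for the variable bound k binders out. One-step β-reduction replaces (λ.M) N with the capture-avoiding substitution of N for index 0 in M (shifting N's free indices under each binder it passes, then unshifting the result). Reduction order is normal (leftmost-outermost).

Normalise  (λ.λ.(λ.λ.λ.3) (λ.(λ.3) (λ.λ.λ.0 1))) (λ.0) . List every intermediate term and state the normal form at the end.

Answer: normal form = λ.λ.λ.2  (in 2 steps)

Reduction:
  start: (λ.λ.(λ.λ.λ.3) (λ.(λ.3) (λ.λ.λ.0 1))) (λ.0)
  →1  λ.(λ.λ.λ.3) (λ.(λ.λ.0) (λ.λ.λ.0 1))
  →2  λ.λ.λ.2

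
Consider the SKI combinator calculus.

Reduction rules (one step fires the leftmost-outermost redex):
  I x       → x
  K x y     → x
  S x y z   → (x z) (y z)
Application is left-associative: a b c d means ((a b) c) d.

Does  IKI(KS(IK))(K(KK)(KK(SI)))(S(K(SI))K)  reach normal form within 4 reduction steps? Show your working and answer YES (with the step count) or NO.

Answer: NO — after 4 steps the term is KK(S(K(SI))K), not yet normal

Working:
  start: IKI(KS(IK))(K(KK)(KK(SI)))(S(K(SI))K)
  step 1: KI(KS(IK))(K(KK)(KK(SI)))(S(K(SI))K)
  step 2: I(K(KK)(KK(SI)))(S(K(SI))K)
  step 3: K(KK)(KK(SI))(S(K(SI))K)
  step 4: KK(S(K(SI))K)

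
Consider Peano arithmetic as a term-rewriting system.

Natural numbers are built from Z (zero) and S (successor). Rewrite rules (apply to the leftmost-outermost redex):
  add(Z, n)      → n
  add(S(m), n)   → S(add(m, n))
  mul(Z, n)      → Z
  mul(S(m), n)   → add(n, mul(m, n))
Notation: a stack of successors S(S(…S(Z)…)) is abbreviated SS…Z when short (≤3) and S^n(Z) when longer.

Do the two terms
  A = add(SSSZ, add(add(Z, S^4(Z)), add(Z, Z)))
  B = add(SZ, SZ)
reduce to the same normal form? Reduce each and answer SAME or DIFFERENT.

Answer: DIFFERENT — A ⇓ S^7(Z), B ⇓ SSZ

Reduction:
Term A:
  start: add(SSSZ, add(add(Z, S^4(Z)), add(Z, Z)))
  [1] S(add(SSZ, add(add(Z, S^4(Z)), add(Z, Z))))
  [2] S(S(add(SZ, add(add(Z, S^4(Z)), add(Z, Z)))))
  [3] S(S(S(add(Z, add(add(Z, S^4(Z)), add(Z, Z))))))
  [4] S(S(S(add(add(Z, S^4(Z)), add(Z, Z)))))
  [5] S(S(S(add(S^4(Z), add(Z, Z)))))
  [6] S(S(S(S(add(SSSZ, add(Z, Z))))))
  [7] S(S(S(S(S(add(SSZ, add(Z, Z)))))))
  [8] S(S(S(S(S(S(add(SZ, add(Z, Z))))))))
  [9] S(S(S(S(S(S(S(add(Z, add(Z, Z)))))))))
  [10] S(S(S(S(S(S(S(add(Z, Z))))))))
  [11] S^7(Z)

Term B:
  start: add(SZ, SZ)
  [1] S(add(Z, SZ))
  [2] SSZ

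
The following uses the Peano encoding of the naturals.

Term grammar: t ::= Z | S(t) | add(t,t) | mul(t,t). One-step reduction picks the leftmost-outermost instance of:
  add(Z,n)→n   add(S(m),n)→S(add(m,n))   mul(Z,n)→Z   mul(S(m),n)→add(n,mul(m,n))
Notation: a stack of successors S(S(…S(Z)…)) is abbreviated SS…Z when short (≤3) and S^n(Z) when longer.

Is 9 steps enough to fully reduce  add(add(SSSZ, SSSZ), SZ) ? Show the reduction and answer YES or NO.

  start: add(add(SSSZ, SSSZ), SZ)
  →1  add(S(add(SSZ, SSSZ)), SZ)
  →2  S(add(add(SSZ, SSSZ), SZ))
  →3  S(add(S(add(SZ, SSSZ)), SZ))
  →4  S(S(add(add(SZ, SSSZ), SZ)))
  →5  S(S(add(S(add(Z, SSSZ)), SZ)))
  →6  S(S(S(add(add(Z, SSSZ), SZ))))
  →7  S(S(S(add(SSSZ, SZ))))
  →8  S(S(S(S(add(SSZ, SZ)))))
  →9  S(S(S(S(S(add(SZ, SZ))))))

Answer: NO — after 9 steps the term is S(S(S(S(S(add(SZ, SZ)))))), not yet normal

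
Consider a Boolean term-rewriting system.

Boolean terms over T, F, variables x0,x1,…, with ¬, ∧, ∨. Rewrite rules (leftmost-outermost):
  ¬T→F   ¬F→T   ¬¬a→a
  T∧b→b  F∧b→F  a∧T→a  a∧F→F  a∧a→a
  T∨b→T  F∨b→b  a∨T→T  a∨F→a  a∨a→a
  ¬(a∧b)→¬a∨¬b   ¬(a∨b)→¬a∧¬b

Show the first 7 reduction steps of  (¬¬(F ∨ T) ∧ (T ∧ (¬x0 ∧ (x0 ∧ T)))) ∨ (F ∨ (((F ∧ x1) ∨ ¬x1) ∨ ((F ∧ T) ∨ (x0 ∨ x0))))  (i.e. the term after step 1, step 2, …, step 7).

  start: (¬¬(F ∨ T) ∧ (T ∧ (¬x0 ∧ (x0 ∧ T)))) ∨ (F ∨ (((F ∧ x1) ∨ ¬x1) ∨ ((F ∧ T) ∨ (x0 ∨ x0))))
  [1] ((F ∨ T) ∧ (T ∧ (¬x0 ∧ (x0 ∧ T)))) ∨ (F ∨ (((F ∧ x1) ∨ ¬x1) ∨ ((F ∧ T) ∨ (x0 ∨ x0))))
  [2] (T ∧ (T ∧ (¬x0 ∧ (x0 ∧ T)))) ∨ (F ∨ (((F ∧ x1) ∨ ¬x1) ∨ ((F ∧ T) ∨ (x0 ∨ x0))))
  [3] (T ∧ (¬x0 ∧ (x0 ∧ T))) ∨ (F ∨ (((F ∧ x1) ∨ ¬x1) ∨ ((F ∧ T) ∨ (x0 ∨ x0))))
  [4] (¬x0 ∧ (x0 ∧ T)) ∨ (F ∨ (((F ∧ x1) ∨ ¬x1) ∨ ((F ∧ T) ∨ (x0 ∨ x0))))
  [5] (¬x0 ∧ x0) ∨ (F ∨ (((F ∧ x1) ∨ ¬x1) ∨ ((F ∧ T) ∨ (x0 ∨ x0))))
  [6] (¬x0 ∧ x0) ∨ (((F ∧ x1) ∨ ¬x1) ∨ ((F ∧ T) ∨ (x0 ∨ x0)))
  [7] (¬x0 ∧ x0) ∨ ((F ∨ ¬x1) ∨ ((F ∧ T) ∨ (x0 ∨ x0)))

Answer: after 7 steps: (¬x0 ∧ x0) ∨ ((F ∨ ¬x1) ∨ ((F ∧ T) ∨ (x0 ∨ x0)))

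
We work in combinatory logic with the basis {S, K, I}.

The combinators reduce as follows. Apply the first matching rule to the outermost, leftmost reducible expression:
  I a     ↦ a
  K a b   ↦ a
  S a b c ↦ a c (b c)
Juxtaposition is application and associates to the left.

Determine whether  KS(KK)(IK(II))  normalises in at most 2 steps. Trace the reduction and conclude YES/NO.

Answer: NO — after 2 steps the term is S(K(II)), not yet normal

Derivation:
  start: KS(KK)(IK(II))
  step 1: S(IK(II))
  step 2: S(K(II))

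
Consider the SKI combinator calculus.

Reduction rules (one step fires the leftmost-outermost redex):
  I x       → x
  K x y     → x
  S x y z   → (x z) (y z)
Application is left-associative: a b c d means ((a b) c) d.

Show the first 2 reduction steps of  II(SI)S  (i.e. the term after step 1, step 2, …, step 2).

  start: II(SI)S
  [1] I(SI)S
  [2] SIS

Answer: after 2 steps: SIS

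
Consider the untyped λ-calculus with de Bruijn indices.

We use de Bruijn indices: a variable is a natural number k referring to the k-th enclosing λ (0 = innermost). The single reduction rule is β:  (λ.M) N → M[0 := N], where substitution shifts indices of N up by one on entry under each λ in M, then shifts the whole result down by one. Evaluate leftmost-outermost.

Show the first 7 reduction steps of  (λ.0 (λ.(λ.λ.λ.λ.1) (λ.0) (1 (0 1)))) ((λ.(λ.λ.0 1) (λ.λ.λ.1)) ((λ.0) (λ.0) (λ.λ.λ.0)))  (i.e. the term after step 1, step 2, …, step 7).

Answer: after 7 steps: λ.λ.1

Working:
  start: (λ.0 (λ.(λ.λ.λ.λ.1) (λ.0) (1 (0 1)))) ((λ.(λ.λ.0 1) (λ.λ.λ.1)) ((λ.0) (λ.0) (λ.λ.λ.0)))
  step 1: (λ.(λ.λ.0 1) (λ.λ.λ.1)) ((λ.0) (λ.0) (λ.λ.λ.0)) (λ.(λ.λ.λ.λ.1) (λ.0) ((λ.(λ.λ.0 1) (λ.λ.λ.1)) ((λ.0) (λ.0) (λ.λ.λ.0)) (0 ((λ.(λ.λ.0 1) (λ.λ.λ.1)) ((λ.0) (λ.0) (λ.λ.λ.0))))))
  step 2: (λ.λ.0 1) (λ.λ.λ.1) (λ.(λ.λ.λ.λ.1) (λ.0) ((λ.(λ.λ.0 1) (λ.λ.λ.1)) ((λ.0) (λ.0) (λ.λ.λ.0)) (0 ((λ.(λ.λ.0 1) (λ.λ.λ.1)) ((λ.0) (λ.0) (λ.λ.λ.0))))))
  step 3: (λ.0 (λ.λ.λ.1)) (λ.(λ.λ.λ.λ.1) (λ.0) ((λ.(λ.λ.0 1) (λ.λ.λ.1)) ((λ.0) (λ.0) (λ.λ.λ.0)) (0 ((λ.(λ.λ.0 1) (λ.λ.λ.1)) ((λ.0) (λ.0) (λ.λ.λ.0))))))
  step 4: (λ.(λ.λ.λ.λ.1) (λ.0) ((λ.(λ.λ.0 1) (λ.λ.λ.1)) ((λ.0) (λ.0) (λ.λ.λ.0)) (0 ((λ.(λ.λ.0 1) (λ.λ.λ.1)) ((λ.0) (λ.0) (λ.λ.λ.0)))))) (λ.λ.λ.1)
  step 5: (λ.λ.λ.λ.1) (λ.0) ((λ.(λ.λ.0 1) (λ.λ.λ.1)) ((λ.0) (λ.0) (λ.λ.λ.0)) ((λ.λ.λ.1) ((λ.(λ.λ.0 1) (λ.λ.λ.1)) ((λ.0) (λ.0) (λ.λ.λ.0)))))
  step 6: (λ.λ.λ.1) ((λ.(λ.λ.0 1) (λ.λ.λ.1)) ((λ.0) (λ.0) (λ.λ.λ.0)) ((λ.λ.λ.1) ((λ.(λ.λ.0 1) (λ.λ.λ.1)) ((λ.0) (λ.0) (λ.λ.λ.0)))))
  step 7: λ.λ.1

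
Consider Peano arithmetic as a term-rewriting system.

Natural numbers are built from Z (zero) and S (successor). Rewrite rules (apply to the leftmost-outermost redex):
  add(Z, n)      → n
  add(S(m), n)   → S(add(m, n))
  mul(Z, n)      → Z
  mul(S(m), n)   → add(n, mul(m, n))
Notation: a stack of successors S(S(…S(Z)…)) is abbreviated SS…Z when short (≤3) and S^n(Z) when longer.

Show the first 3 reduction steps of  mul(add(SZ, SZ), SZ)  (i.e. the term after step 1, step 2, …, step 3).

Answer: after 3 steps: S(add(Z, mul(add(Z, SZ), SZ)))

Working:
  start: mul(add(SZ, SZ), SZ)
  [1] mul(S(add(Z, SZ)), SZ)
  [2] add(SZ, mul(add(Z, SZ), SZ))
  [3] S(add(Z, mul(add(Z, SZ), SZ)))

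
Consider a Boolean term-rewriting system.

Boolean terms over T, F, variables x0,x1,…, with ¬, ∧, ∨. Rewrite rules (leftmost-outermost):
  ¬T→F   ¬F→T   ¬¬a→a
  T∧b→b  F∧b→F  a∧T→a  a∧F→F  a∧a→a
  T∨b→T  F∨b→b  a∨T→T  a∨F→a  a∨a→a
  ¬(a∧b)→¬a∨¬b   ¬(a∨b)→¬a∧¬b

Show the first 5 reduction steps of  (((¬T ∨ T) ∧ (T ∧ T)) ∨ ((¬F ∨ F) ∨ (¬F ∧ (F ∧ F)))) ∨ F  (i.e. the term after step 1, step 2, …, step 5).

  start: (((¬T ∨ T) ∧ (T ∧ T)) ∨ ((¬F ∨ F) ∨ (¬F ∧ (F ∧ F)))) ∨ F
  [1] ((¬T ∨ T) ∧ (T ∧ T)) ∨ ((¬F ∨ F) ∨ (¬F ∧ (F ∧ F)))
  [2] (T ∧ (T ∧ T)) ∨ ((¬F ∨ F) ∨ (¬F ∧ (F ∧ F)))
  [3] (T ∧ T) ∨ ((¬F ∨ F) ∨ (¬F ∧ (F ∧ F)))
  [4] T ∨ ((¬F ∨ F) ∨ (¬F ∧ (F ∧ F)))
  [5] T

Answer: after 5 steps: T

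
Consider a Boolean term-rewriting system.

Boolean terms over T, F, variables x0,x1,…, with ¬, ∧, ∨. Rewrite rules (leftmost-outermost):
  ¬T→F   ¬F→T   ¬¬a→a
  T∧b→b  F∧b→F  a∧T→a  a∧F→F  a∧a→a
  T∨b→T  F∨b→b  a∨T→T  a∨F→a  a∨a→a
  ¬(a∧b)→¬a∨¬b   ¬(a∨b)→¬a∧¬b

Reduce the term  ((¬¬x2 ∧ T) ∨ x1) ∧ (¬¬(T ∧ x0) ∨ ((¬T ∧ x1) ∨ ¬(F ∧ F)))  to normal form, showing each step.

  start: ((¬¬x2 ∧ T) ∨ x1) ∧ (¬¬(T ∧ x0) ∨ ((¬T ∧ x1) ∨ ¬(F ∧ F)))
  step 1: (¬¬x2 ∨ x1) ∧ (¬¬(T ∧ x0) ∨ ((¬T ∧ x1) ∨ ¬(F ∧ F)))
  step 2: (x2 ∨ x1) ∧ (¬¬(T ∧ x0) ∨ ((¬T ∧ x1) ∨ ¬(F ∧ F)))
  step 3: (x2 ∨ x1) ∧ ((T ∧ x0) ∨ ((¬T ∧ x1) ∨ ¬(F ∧ F)))
  step 4: (x2 ∨ x1) ∧ (x0 ∨ ((¬T ∧ x1) ∨ ¬(F ∧ F)))
  step 5: (x2 ∨ x1) ∧ (x0 ∨ ((F ∧ x1) ∨ ¬(F ∧ F)))
  step 6: (x2 ∨ x1) ∧ (x0 ∨ (F ∨ ¬(F ∧ F)))
  step 7: (x2 ∨ x1) ∧ (x0 ∨ ¬(F ∧ F))
  step 8: (x2 ∨ x1) ∧ (x0 ∨ (¬F ∨ ¬F))
  step 9: (x2 ∨ x1) ∧ (x0 ∨ ¬F)
  step 10: (x2 ∨ x1) ∧ (x0 ∨ T)
  step 11: (x2 ∨ x1) ∧ T
  step 12: x2 ∨ x1

Answer: normal form = x2 ∨ x1  (in 12 steps)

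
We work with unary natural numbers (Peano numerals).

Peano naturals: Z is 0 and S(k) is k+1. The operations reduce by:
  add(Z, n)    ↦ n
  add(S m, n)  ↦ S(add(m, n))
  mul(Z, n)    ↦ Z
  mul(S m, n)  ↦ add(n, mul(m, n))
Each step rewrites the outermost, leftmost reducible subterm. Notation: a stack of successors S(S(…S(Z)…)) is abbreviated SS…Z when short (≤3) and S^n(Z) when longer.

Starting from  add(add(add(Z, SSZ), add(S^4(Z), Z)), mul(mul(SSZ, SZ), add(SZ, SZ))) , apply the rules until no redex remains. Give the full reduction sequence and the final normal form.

Answer: normal form = S^10(Z)  (in 36 steps)

Working:
  start: add(add(add(Z, SSZ), add(S^4(Z), Z)), mul(mul(SSZ, SZ), add(SZ, SZ)))
  step 1: add(add(SSZ, add(S^4(Z), Z)), mul(mul(SSZ, SZ), add(SZ, SZ)))
  step 2: add(S(add(SZ, add(S^4(Z), Z))), mul(mul(SSZ, SZ), add(SZ, SZ)))
  step 3: S(add(add(SZ, add(S^4(Z), Z)), mul(mul(SSZ, SZ), add(SZ, SZ))))
  step 4: S(add(S(add(Z, add(S^4(Z), Z))), mul(mul(SSZ, SZ), add(SZ, SZ))))
  step 5: S(S(add(add(Z, add(S^4(Z), Z)), mul(mul(SSZ, SZ), add(SZ, SZ)))))
  step 6: S(S(add(add(S^4(Z), Z), mul(mul(SSZ, SZ), add(SZ, SZ)))))
  step 7: S(S(add(S(add(SSSZ, Z)), mul(mul(SSZ, SZ), add(SZ, SZ)))))
  step 8: S(S(S(add(add(SSSZ, Z), mul(mul(SSZ, SZ), add(SZ, SZ))))))
  step 9: S(S(S(add(S(add(SSZ, Z)), mul(mul(SSZ, SZ), add(SZ, SZ))))))
  step 10: S(S(S(S(add(add(SSZ, Z), mul(mul(SSZ, SZ), add(SZ, SZ)))))))
  step 11: S(S(S(S(add(S(add(SZ, Z)), mul(mul(SSZ, SZ), add(SZ, SZ)))))))
  step 12: S(S(S(S(S(add(add(SZ, Z), mul(mul(SSZ, SZ), add(SZ, SZ))))))))
  step 13: S(S(S(S(S(add(S(add(Z, Z)), mul(mul(SSZ, SZ), add(SZ, SZ))))))))
  step 14: S(S(S(S(S(S(add(add(Z, Z), mul(mul(SSZ, SZ), add(SZ, SZ)))))))))
  step 15: S(S(S(S(S(S(add(Z, mul(mul(SSZ, SZ), add(SZ, SZ)))))))))
  step 16: S(S(S(S(S(S(mul(mul(SSZ, SZ), add(SZ, SZ))))))))
  step 17: S(S(S(S(S(S(mul(add(SZ, mul(SZ, SZ)), add(SZ, SZ))))))))
  step 18: S(S(S(S(S(S(mul(S(add(Z, mul(SZ, SZ))), add(SZ, SZ))))))))
  step 19: S(S(S(S(S(S(add(add(SZ, SZ), mul(add(Z, mul(SZ, SZ)), add(SZ, SZ)))))))))
  step 20: S(S(S(S(S(S(add(S(add(Z, SZ)), mul(add(Z, mul(SZ, SZ)), add(SZ, SZ)))))))))
  step 21: S(S(S(S(S(S(S(add(add(Z, SZ), mul(add(Z, mul(SZ, SZ)), add(SZ, SZ))))))))))
  step 22: S(S(S(S(S(S(S(add(SZ, mul(add(Z, mul(SZ, SZ)), add(SZ, SZ))))))))))
  step 23: S(S(S(S(S(S(S(S(add(Z, mul(add(Z, mul(SZ, SZ)), add(SZ, SZ)))))))))))
  step 24: S(S(S(S(S(S(S(S(mul(add(Z, mul(SZ, SZ)), add(SZ, SZ))))))))))
  step 25: S(S(S(S(S(S(S(S(mul(mul(SZ, SZ), add(SZ, SZ))))))))))
  step 26: S(S(S(S(S(S(S(S(mul(add(SZ, mul(Z, SZ)), add(SZ, SZ))))))))))
  step 27: S(S(S(S(S(S(S(S(mul(S(add(Z, mul(Z, SZ))), add(SZ, SZ))))))))))
  step 28: S(S(S(S(S(S(S(S(add(add(SZ, SZ), mul(add(Z, mul(Z, SZ)), add(SZ, SZ)))))))))))
  step 29: S(S(S(S(S(S(S(S(add(S(add(Z, SZ)), mul(add(Z, mul(Z, SZ)), add(SZ, SZ)))))))))))
  step 30: S(S(S(S(S(S(S(S(S(add(add(Z, SZ), mul(add(Z, mul(Z, SZ)), add(SZ, SZ))))))))))))
  step 31: S(S(S(S(S(S(S(S(S(add(SZ, mul(add(Z, mul(Z, SZ)), add(SZ, SZ))))))))))))
  step 32: S(S(S(S(S(S(S(S(S(S(add(Z, mul(add(Z, mul(Z, SZ)), add(SZ, SZ)))))))))))))
  step 33: S(S(S(S(S(S(S(S(S(S(mul(add(Z, mul(Z, SZ)), add(SZ, SZ))))))))))))
  step 34: S(S(S(S(S(S(S(S(S(S(mul(mul(Z, SZ), add(SZ, SZ))))))))))))
  step 35: S(S(S(S(S(S(S(S(S(S(mul(Z, add(SZ, SZ))))))))))))
  step 36: S^10(Z)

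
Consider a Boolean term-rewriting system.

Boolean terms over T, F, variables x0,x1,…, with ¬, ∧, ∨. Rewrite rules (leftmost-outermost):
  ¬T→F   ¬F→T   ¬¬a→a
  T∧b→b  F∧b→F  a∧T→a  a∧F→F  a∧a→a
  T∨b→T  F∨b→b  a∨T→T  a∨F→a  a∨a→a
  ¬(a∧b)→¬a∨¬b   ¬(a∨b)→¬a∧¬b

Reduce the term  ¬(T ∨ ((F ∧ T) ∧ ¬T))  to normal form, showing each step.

Answer: normal form = F  (in 3 steps)

Working:
  start: ¬(T ∨ ((F ∧ T) ∧ ¬T))
  [1] ¬T ∧ ¬((F ∧ T) ∧ ¬T)
  [2] F ∧ ¬((F ∧ T) ∧ ¬T)
  [3] F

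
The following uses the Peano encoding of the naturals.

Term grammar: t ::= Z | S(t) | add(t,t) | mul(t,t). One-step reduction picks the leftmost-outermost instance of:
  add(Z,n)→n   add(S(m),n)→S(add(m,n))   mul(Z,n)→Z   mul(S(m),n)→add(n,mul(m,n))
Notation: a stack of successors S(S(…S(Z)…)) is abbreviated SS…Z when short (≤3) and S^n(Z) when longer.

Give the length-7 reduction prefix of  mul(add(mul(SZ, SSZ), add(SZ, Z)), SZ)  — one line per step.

  start: mul(add(mul(SZ, SSZ), add(SZ, Z)), SZ)
  step 1: mul(add(add(SSZ, mul(Z, SSZ)), add(SZ, Z)), SZ)
  step 2: mul(add(S(add(SZ, mul(Z, SSZ))), add(SZ, Z)), SZ)
  step 3: mul(S(add(add(SZ, mul(Z, SSZ)), add(SZ, Z))), SZ)
  step 4: add(SZ, mul(add(add(SZ, mul(Z, SSZ)), add(SZ, Z)), SZ))
  step 5: S(add(Z, mul(add(add(SZ, mul(Z, SSZ)), add(SZ, Z)), SZ)))
  step 6: S(mul(add(add(SZ, mul(Z, SSZ)), add(SZ, Z)), SZ))
  step 7: S(mul(add(S(add(Z, mul(Z, SSZ))), add(SZ, Z)), SZ))

Answer: after 7 steps: S(mul(add(S(add(Z, mul(Z, SSZ))), add(SZ, Z)), SZ))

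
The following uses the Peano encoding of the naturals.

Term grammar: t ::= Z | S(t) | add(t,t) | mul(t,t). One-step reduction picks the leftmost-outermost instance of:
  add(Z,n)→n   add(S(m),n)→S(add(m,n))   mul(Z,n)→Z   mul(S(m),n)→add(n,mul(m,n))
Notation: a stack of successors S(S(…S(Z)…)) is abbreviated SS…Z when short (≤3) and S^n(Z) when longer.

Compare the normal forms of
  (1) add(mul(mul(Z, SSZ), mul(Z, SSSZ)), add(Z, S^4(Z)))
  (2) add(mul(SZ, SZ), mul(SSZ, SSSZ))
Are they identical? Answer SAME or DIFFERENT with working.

Answer: DIFFERENT — A ⇓ S^4(Z), B ⇓ S^7(Z)

Reduction:
Term A:
  start: add(mul(mul(Z, SSZ), mul(Z, SSSZ)), add(Z, S^4(Z)))
  [1] add(mul(Z, mul(Z, SSSZ)), add(Z, S^4(Z)))
  [2] add(Z, add(Z, S^4(Z)))
  [3] add(Z, S^4(Z))
  [4] S^4(Z)

Term B:
  start: add(mul(SZ, SZ), mul(SSZ, SSSZ))
  [1] add(add(SZ, mul(Z, SZ)), mul(SSZ, SSSZ))
  [2] add(S(add(Z, mul(Z, SZ))), mul(SSZ, SSSZ))
  [3] S(add(add(Z, mul(Z, SZ)), mul(SSZ, SSSZ)))
  [4] S(add(mul(Z, SZ), mul(SSZ, SSSZ)))
  [5] S(add(Z, mul(SSZ, SSSZ)))
  [6] S(mul(SSZ, SSSZ))
  [7] S(add(SSSZ, mul(SZ, SSSZ)))
  [8] S(S(add(SSZ, mul(SZ, SSSZ))))
  [9] S(S(S(add(SZ, mul(SZ, SSSZ)))))
  [10] S(S(S(S(add(Z, mul(SZ, SSSZ))))))
  [11] S(S(S(S(mul(SZ, SSSZ)))))
  [12] S(S(S(S(add(SSSZ, mul(Z, SSSZ))))))
  [13] S(S(S(S(S(add(SSZ, mul(Z, SSSZ)))))))
  [14] S(S(S(S(S(S(add(SZ, mul(Z, SSSZ))))))))
  [15] S(S(S(S(S(S(S(add(Z, mul(Z, SSSZ)))))))))
  [16] S(S(S(S(S(S(S(mul(Z, SSSZ))))))))
  [17] S^7(Z)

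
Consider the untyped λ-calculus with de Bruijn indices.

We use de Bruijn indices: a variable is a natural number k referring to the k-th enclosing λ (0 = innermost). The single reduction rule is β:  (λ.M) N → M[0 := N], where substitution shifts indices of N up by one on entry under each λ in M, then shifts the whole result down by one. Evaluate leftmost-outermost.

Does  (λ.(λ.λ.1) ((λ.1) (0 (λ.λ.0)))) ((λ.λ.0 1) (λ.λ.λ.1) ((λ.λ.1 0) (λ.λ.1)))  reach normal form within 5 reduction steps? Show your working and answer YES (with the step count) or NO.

Answer: NO — after 5 steps the term is λ.(λ.λ.1 0) (λ.λ.1) (λ.λ.λ.1), not yet normal

Reduction:
  start: (λ.(λ.λ.1) ((λ.1) (0 (λ.λ.0)))) ((λ.λ.0 1) (λ.λ.λ.1) ((λ.λ.1 0) (λ.λ.1)))
  →1  (λ.λ.1) ((λ.(λ.λ.0 1) (λ.λ.λ.1) ((λ.λ.1 0) (λ.λ.1))) ((λ.λ.0 1) (λ.λ.λ.1) ((λ.λ.1 0) (λ.λ.1)) (λ.λ.0)))
  →2  λ.(λ.(λ.λ.0 1) (λ.λ.λ.1) ((λ.λ.1 0) (λ.λ.1))) ((λ.λ.0 1) (λ.λ.λ.1) ((λ.λ.1 0) (λ.λ.1)) (λ.λ.0))
  →3  λ.(λ.λ.0 1) (λ.λ.λ.1) ((λ.λ.1 0) (λ.λ.1))
  →4  λ.(λ.0 (λ.λ.λ.1)) ((λ.λ.1 0) (λ.λ.1))
  →5  λ.(λ.λ.1 0) (λ.λ.1) (λ.λ.λ.1)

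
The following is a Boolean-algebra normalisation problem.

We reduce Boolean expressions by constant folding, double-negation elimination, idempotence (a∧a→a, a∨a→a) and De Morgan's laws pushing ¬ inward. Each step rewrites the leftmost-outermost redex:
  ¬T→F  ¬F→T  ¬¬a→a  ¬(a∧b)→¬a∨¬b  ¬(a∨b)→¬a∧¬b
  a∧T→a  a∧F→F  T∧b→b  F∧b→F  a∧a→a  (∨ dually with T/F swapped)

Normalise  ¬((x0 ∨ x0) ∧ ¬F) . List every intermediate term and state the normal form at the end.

  start: ¬((x0 ∨ x0) ∧ ¬F)
  step 1: ¬(x0 ∨ x0) ∨ ¬¬F
  step 2: (¬x0 ∧ ¬x0) ∨ ¬¬F
  step 3: ¬x0 ∨ ¬¬F
  step 4: ¬x0 ∨ F
  step 5: ¬x0

Answer: normal form = ¬x0  (in 5 steps)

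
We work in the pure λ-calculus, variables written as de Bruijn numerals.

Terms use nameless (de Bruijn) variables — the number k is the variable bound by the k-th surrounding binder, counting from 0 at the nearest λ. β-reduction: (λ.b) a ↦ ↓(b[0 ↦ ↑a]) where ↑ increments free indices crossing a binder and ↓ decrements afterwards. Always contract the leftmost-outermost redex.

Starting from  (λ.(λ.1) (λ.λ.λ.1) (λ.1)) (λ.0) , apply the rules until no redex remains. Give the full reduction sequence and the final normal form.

Answer: normal form = λ.λ.0  (in 3 steps)

Derivation:
  start: (λ.(λ.1) (λ.λ.λ.1) (λ.1)) (λ.0)
  →1  (λ.λ.0) (λ.λ.λ.1) (λ.λ.0)
  →2  (λ.0) (λ.λ.0)
  →3  λ.λ.0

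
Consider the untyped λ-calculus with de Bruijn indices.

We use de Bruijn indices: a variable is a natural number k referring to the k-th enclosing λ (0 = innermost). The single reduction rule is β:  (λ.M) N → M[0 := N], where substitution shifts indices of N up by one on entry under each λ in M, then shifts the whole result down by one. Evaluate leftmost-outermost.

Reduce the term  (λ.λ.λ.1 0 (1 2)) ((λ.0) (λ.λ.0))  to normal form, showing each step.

Answer: normal form = λ.λ.1 0 (1 (λ.λ.0))  (in 2 steps)

Reduction:
  start: (λ.λ.λ.1 0 (1 2)) ((λ.0) (λ.λ.0))
  [1] λ.λ.1 0 (1 ((λ.0) (λ.λ.0)))
  [2] λ.λ.1 0 (1 (λ.λ.0))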